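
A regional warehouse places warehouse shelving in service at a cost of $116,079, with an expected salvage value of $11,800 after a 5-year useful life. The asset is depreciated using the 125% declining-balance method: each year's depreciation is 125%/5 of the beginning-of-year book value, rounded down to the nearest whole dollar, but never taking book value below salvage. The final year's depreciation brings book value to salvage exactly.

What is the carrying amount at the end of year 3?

$48,972

Depreciable base = $116,079 − $11,800 = $104,279.
Year 1: ⌊$116,079 × 125%/5⌋ = $29,019. Book value $87,060.
Year 2: ⌊$87,060 × 125%/5⌋ = $21,765. Book value $65,295.
Year 3: ⌊$65,295 × 125%/5⌋ = $16,323. Book value $48,972.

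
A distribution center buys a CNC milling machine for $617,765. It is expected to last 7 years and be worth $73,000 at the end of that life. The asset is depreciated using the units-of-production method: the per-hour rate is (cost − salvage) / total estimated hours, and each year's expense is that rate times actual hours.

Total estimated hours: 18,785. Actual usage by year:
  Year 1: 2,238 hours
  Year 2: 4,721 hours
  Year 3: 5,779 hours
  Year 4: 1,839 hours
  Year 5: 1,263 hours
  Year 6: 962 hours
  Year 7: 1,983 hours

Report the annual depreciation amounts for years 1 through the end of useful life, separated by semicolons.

Depreciable base = $617,765 − $73,000 = $544,765.
Rate = $544,765 / 18,785 hours = $29 per hour.
Year 1: 2,238 × $29 = $64,902. Book value $552,863.
Year 2: 4,721 × $29 = $136,909. Book value $415,954.
Year 3: 5,779 × $29 = $167,591. Book value $248,363.
Year 4: 1,839 × $29 = $53,331. Book value $195,032.
Year 5: 1,263 × $29 = $36,627. Book value $158,405.
Year 6: 962 × $29 = $27,898. Book value $130,507.
Year 7: 1,983 × $29 = $57,507. Book value $73,000.

$64,902; $136,909; $167,591; $53,331; $36,627; $27,898; $57,507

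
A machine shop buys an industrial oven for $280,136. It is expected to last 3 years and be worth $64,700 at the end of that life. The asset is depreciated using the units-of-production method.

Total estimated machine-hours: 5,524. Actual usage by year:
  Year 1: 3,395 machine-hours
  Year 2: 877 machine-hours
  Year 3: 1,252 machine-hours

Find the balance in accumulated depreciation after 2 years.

$166,608

Depreciable base = $280,136 − $64,700 = $215,436.
Rate = $215,436 / 5,524 machine-hours = $39 per machine-hour.
Year 1: 3,395 × $39 = $132,405. Book value $147,731.
Year 2: 877 × $39 = $34,203. Book value $113,528.
Accumulated through year 2 = $280,136 − $113,528 = $166,608.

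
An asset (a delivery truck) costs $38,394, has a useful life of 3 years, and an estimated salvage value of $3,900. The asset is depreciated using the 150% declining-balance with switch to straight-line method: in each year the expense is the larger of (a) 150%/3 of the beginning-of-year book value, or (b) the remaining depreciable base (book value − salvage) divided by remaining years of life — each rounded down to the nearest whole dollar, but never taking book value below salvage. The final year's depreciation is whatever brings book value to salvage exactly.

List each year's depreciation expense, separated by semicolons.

$19,197; $9,598; $5,699

Depreciable base = $38,394 − $3,900 = $34,494.
Year 1: DB = ⌊$38,394 × 150%/3⌋ = $19,197; SL = ⌊$34,494/3⌋ = $11,498 → take DB $19,197. Book value $19,197.
Year 2: DB = ⌊$19,197 × 150%/3⌋ = $9,598; SL = ⌊$15,297/2⌋ = $7,648 → take DB $9,598. Book value $9,599.
Year 3 (final): $9,599 − $3,900 = $5,699. Book value $3,900.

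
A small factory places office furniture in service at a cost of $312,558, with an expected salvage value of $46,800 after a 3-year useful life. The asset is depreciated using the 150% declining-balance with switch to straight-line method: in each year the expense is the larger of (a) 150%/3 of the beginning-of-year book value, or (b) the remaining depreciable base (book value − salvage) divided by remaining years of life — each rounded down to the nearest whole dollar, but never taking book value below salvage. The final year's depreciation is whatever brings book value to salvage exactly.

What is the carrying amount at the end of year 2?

Depreciable base = $312,558 − $46,800 = $265,758.
Year 1: DB = ⌊$312,558 × 150%/3⌋ = $156,279; SL = ⌊$265,758/3⌋ = $88,586 → take DB $156,279. Book value $156,279.
Year 2: DB = ⌊$156,279 × 150%/3⌋ = $78,139; SL = ⌊$109,479/2⌋ = $54,739 → take DB $78,139. Book value $78,140.

$78,140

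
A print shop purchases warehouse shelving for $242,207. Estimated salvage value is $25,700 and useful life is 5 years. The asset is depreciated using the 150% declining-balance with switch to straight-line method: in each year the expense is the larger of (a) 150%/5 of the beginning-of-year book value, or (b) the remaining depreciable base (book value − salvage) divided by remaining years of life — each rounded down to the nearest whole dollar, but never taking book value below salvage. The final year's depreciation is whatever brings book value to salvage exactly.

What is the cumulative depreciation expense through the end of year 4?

$187,818

Depreciable base = $242,207 − $25,700 = $216,507.
Year 1: DB = ⌊$242,207 × 150%/5⌋ = $72,662; SL = ⌊$216,507/5⌋ = $43,301 → take DB $72,662. Book value $169,545.
Year 2: DB = ⌊$169,545 × 150%/5⌋ = $50,863; SL = ⌊$143,845/4⌋ = $35,961 → take DB $50,863. Book value $118,682.
Year 3: DB = ⌊$118,682 × 150%/5⌋ = $35,604; SL = ⌊$92,982/3⌋ = $30,994 → take DB $35,604. Book value $83,078.
Year 4: DB = ⌊$83,078 × 150%/5⌋ = $24,923; SL = ⌊$57,378/2⌋ = $28,689 → take SL $28,689. Book value $54,389.
Accumulated through year 4 = $242,207 − $54,389 = $187,818.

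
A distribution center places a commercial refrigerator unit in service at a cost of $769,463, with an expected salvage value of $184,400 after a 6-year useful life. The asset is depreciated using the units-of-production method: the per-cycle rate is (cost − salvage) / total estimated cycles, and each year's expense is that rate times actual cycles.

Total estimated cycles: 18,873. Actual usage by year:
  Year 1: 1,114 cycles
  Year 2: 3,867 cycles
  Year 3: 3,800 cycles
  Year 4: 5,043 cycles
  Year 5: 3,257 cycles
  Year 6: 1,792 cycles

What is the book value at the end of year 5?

$239,952

Depreciable base = $769,463 − $184,400 = $585,063.
Rate = $585,063 / 18,873 cycles = $31 per cycle.
Year 1: 1,114 × $31 = $34,534. Book value $734,929.
Year 2: 3,867 × $31 = $119,877. Book value $615,052.
Year 3: 3,800 × $31 = $117,800. Book value $497,252.
Year 4: 5,043 × $31 = $156,333. Book value $340,919.
Year 5: 3,257 × $31 = $100,967. Book value $239,952.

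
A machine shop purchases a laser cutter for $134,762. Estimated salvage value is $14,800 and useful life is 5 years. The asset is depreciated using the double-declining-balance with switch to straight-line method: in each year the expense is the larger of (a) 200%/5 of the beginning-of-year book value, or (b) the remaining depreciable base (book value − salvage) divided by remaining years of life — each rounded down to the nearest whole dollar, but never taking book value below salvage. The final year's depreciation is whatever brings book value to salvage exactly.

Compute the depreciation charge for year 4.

Depreciable base = $134,762 − $14,800 = $119,962.
Year 1: DB = ⌊$134,762 × 200%/5⌋ = $53,904; SL = ⌊$119,962/5⌋ = $23,992 → take DB $53,904. Book value $80,858.
Year 2: DB = ⌊$80,858 × 200%/5⌋ = $32,343; SL = ⌊$66,058/4⌋ = $16,514 → take DB $32,343. Book value $48,515.
Year 3: DB = ⌊$48,515 × 200%/5⌋ = $19,406; SL = ⌊$33,715/3⌋ = $11,238 → take DB $19,406. Book value $29,109.
Year 4: DB = ⌊$29,109 × 200%/5⌋ = $11,643; SL = ⌊$14,309/2⌋ = $7,154 → take DB $11,643. Book value $17,466.

$11,643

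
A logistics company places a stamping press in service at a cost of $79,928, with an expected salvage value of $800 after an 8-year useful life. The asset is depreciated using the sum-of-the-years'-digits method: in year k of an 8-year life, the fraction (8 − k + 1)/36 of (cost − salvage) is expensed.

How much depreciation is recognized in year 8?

Depreciable base = $79,928 − $800 = $79,128.
Sum of the years' digits = 8+7+6+5+4+3+2+1 = 36.
Year 1: $79,128 × 8/36 = $17,584. Book value $62,344.
Year 2: $79,128 × 7/36 = $15,386. Book value $46,958.
Year 3: $79,128 × 6/36 = $13,188. Book value $33,770.
Year 4: $79,128 × 5/36 = $10,990. Book value $22,780.
Year 5: $79,128 × 4/36 = $8,792. Book value $13,988.
Year 6: $79,128 × 3/36 = $6,594. Book value $7,394.
Year 7: $79,128 × 2/36 = $4,396. Book value $2,998.
Year 8: $79,128 × 1/36 = $2,198. Book value $800.

$2,198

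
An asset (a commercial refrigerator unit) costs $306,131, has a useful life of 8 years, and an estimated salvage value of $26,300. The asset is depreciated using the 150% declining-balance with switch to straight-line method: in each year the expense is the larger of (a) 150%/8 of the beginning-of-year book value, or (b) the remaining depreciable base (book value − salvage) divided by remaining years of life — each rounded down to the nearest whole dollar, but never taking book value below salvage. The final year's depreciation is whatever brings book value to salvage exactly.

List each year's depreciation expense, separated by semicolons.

Depreciable base = $306,131 − $26,300 = $279,831.
Year 1: DB = ⌊$306,131 × 150%/8⌋ = $57,399; SL = ⌊$279,831/8⌋ = $34,978 → take DB $57,399. Book value $248,732.
Year 2: DB = ⌊$248,732 × 150%/8⌋ = $46,637; SL = ⌊$222,432/7⌋ = $31,776 → take DB $46,637. Book value $202,095.
Year 3: DB = ⌊$202,095 × 150%/8⌋ = $37,892; SL = ⌊$175,795/6⌋ = $29,299 → take DB $37,892. Book value $164,203.
Year 4: DB = ⌊$164,203 × 150%/8⌋ = $30,788; SL = ⌊$137,903/5⌋ = $27,580 → take DB $30,788. Book value $133,415.
Year 5: DB = ⌊$133,415 × 150%/8⌋ = $25,015; SL = ⌊$107,115/4⌋ = $26,778 → take SL $26,778. Book value $106,637.
Year 6: DB = ⌊$106,637 × 150%/8⌋ = $19,994; SL = ⌊$80,337/3⌋ = $26,779 → take SL $26,779. Book value $79,858.
Year 7: DB = ⌊$79,858 × 150%/8⌋ = $14,973; SL = ⌊$53,558/2⌋ = $26,779 → take SL $26,779. Book value $53,079.
Year 8 (final): $53,079 − $26,300 = $26,779. Book value $26,300.

$57,399; $46,637; $37,892; $30,788; $26,778; $26,779; $26,779; $26,779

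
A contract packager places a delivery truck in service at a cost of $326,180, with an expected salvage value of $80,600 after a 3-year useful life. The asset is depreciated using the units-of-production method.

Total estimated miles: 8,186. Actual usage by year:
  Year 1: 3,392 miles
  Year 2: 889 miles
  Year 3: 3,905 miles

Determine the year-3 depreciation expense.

$117,150

Depreciable base = $326,180 − $80,600 = $245,580.
Rate = $245,580 / 8,186 miles = $30 per mile.
Year 1: 3,392 × $30 = $101,760. Book value $224,420.
Year 2: 889 × $30 = $26,670. Book value $197,750.
Year 3: 3,905 × $30 = $117,150. Book value $80,600.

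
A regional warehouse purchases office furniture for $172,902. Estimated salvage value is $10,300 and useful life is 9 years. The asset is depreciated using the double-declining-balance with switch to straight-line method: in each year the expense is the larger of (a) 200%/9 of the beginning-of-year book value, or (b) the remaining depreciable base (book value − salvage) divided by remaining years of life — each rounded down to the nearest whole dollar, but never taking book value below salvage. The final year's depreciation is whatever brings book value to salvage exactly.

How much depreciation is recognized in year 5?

$14,061

Depreciable base = $172,902 − $10,300 = $162,602.
Year 1: DB = ⌊$172,902 × 200%/9⌋ = $38,422; SL = ⌊$162,602/9⌋ = $18,066 → take DB $38,422. Book value $134,480.
Year 2: DB = ⌊$134,480 × 200%/9⌋ = $29,884; SL = ⌊$124,180/8⌋ = $15,522 → take DB $29,884. Book value $104,596.
Year 3: DB = ⌊$104,596 × 200%/9⌋ = $23,243; SL = ⌊$94,296/7⌋ = $13,470 → take DB $23,243. Book value $81,353.
Year 4: DB = ⌊$81,353 × 200%/9⌋ = $18,078; SL = ⌊$71,053/6⌋ = $11,842 → take DB $18,078. Book value $63,275.
Year 5: DB = ⌊$63,275 × 200%/9⌋ = $14,061; SL = ⌊$52,975/5⌋ = $10,595 → take DB $14,061. Book value $49,214.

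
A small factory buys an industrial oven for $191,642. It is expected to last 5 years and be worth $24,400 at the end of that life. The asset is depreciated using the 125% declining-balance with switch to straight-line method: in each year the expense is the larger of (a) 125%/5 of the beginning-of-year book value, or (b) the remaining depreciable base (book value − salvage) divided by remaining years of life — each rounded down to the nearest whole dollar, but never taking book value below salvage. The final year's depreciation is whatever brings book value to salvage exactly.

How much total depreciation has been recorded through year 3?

$111,642

Depreciable base = $191,642 − $24,400 = $167,242.
Year 1: DB = ⌊$191,642 × 125%/5⌋ = $47,910; SL = ⌊$167,242/5⌋ = $33,448 → take DB $47,910. Book value $143,732.
Year 2: DB = ⌊$143,732 × 125%/5⌋ = $35,933; SL = ⌊$119,332/4⌋ = $29,833 → take DB $35,933. Book value $107,799.
Year 3: DB = ⌊$107,799 × 125%/5⌋ = $26,949; SL = ⌊$83,399/3⌋ = $27,799 → take SL $27,799. Book value $80,000.
Accumulated through year 3 = $191,642 − $80,000 = $111,642.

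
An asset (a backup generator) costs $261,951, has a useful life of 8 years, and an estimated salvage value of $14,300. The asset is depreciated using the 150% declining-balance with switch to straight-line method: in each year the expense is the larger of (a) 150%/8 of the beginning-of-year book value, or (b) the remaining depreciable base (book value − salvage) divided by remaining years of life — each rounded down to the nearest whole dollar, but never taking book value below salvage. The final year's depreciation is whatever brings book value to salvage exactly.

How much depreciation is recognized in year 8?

Depreciable base = $261,951 − $14,300 = $247,651.
Year 1: DB = ⌊$261,951 × 150%/8⌋ = $49,115; SL = ⌊$247,651/8⌋ = $30,956 → take DB $49,115. Book value $212,836.
Year 2: DB = ⌊$212,836 × 150%/8⌋ = $39,906; SL = ⌊$198,536/7⌋ = $28,362 → take DB $39,906. Book value $172,930.
Year 3: DB = ⌊$172,930 × 150%/8⌋ = $32,424; SL = ⌊$158,630/6⌋ = $26,438 → take DB $32,424. Book value $140,506.
Year 4: DB = ⌊$140,506 × 150%/8⌋ = $26,344; SL = ⌊$126,206/5⌋ = $25,241 → take DB $26,344. Book value $114,162.
Year 5: DB = ⌊$114,162 × 150%/8⌋ = $21,405; SL = ⌊$99,862/4⌋ = $24,965 → take SL $24,965. Book value $89,197.
Year 6: DB = ⌊$89,197 × 150%/8⌋ = $16,724; SL = ⌊$74,897/3⌋ = $24,965 → take SL $24,965. Book value $64,232.
Year 7: DB = ⌊$64,232 × 150%/8⌋ = $12,043; SL = ⌊$49,932/2⌋ = $24,966 → take SL $24,966. Book value $39,266.
Year 8 (final): $39,266 − $14,300 = $24,966. Book value $14,300.

$24,966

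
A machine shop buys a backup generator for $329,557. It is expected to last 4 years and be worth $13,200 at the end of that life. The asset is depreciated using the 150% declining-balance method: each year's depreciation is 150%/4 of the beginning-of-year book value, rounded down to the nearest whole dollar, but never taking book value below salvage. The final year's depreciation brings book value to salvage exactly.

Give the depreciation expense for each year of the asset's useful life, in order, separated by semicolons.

$123,583; $77,240; $48,275; $67,259

Depreciable base = $329,557 − $13,200 = $316,357.
Year 1: ⌊$329,557 × 150%/4⌋ = $123,583. Book value $205,974.
Year 2: ⌊$205,974 × 150%/4⌋ = $77,240. Book value $128,734.
Year 3: ⌊$128,734 × 150%/4⌋ = $48,275. Book value $80,459.
Year 4 (final): $80,459 − $13,200 = $67,259. Book value $13,200.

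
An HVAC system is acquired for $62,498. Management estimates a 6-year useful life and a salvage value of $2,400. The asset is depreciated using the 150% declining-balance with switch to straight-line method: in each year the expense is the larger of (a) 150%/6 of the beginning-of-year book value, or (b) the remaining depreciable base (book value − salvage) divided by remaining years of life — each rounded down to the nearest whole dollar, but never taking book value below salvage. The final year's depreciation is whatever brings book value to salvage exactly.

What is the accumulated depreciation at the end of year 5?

$52,109

Depreciable base = $62,498 − $2,400 = $60,098.
Year 1: DB = ⌊$62,498 × 150%/6⌋ = $15,624; SL = ⌊$60,098/6⌋ = $10,016 → take DB $15,624. Book value $46,874.
Year 2: DB = ⌊$46,874 × 150%/6⌋ = $11,718; SL = ⌊$44,474/5⌋ = $8,894 → take DB $11,718. Book value $35,156.
Year 3: DB = ⌊$35,156 × 150%/6⌋ = $8,789; SL = ⌊$32,756/4⌋ = $8,189 → take DB $8,789. Book value $26,367.
Year 4: DB = ⌊$26,367 × 150%/6⌋ = $6,591; SL = ⌊$23,967/3⌋ = $7,989 → take SL $7,989. Book value $18,378.
Year 5: DB = ⌊$18,378 × 150%/6⌋ = $4,594; SL = ⌊$15,978/2⌋ = $7,989 → take SL $7,989. Book value $10,389.
Accumulated through year 5 = $62,498 − $10,389 = $52,109.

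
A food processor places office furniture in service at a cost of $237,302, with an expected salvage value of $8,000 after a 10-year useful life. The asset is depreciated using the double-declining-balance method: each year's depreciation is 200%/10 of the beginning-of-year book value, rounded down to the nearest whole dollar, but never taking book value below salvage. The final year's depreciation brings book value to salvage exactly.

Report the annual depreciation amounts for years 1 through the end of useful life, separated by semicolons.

Depreciable base = $237,302 − $8,000 = $229,302.
Year 1: ⌊$237,302 × 200%/10⌋ = $47,460. Book value $189,842.
Year 2: ⌊$189,842 × 200%/10⌋ = $37,968. Book value $151,874.
Year 3: ⌊$151,874 × 200%/10⌋ = $30,374. Book value $121,500.
Year 4: ⌊$121,500 × 200%/10⌋ = $24,300. Book value $97,200.
Year 5: ⌊$97,200 × 200%/10⌋ = $19,440. Book value $77,760.
Year 6: ⌊$77,760 × 200%/10⌋ = $15,552. Book value $62,208.
Year 7: ⌊$62,208 × 200%/10⌋ = $12,441. Book value $49,767.
Year 8: ⌊$49,767 × 200%/10⌋ = $9,953. Book value $39,814.
Year 9: ⌊$39,814 × 200%/10⌋ = $7,962. Book value $31,852.
Year 10 (final): $31,852 − $8,000 = $23,852. Book value $8,000.

$47,460; $37,968; $30,374; $24,300; $19,440; $15,552; $12,441; $9,953; $7,962; $23,852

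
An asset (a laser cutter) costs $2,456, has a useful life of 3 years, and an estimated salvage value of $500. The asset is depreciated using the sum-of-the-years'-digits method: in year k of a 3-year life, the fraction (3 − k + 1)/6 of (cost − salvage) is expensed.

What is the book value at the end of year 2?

Depreciable base = $2,456 − $500 = $1,956.
Sum of the years' digits = 3+2+1 = 6.
Year 1: $1,956 × 3/6 = $978. Book value $1,478.
Year 2: $1,956 × 2/6 = $652. Book value $826.

$826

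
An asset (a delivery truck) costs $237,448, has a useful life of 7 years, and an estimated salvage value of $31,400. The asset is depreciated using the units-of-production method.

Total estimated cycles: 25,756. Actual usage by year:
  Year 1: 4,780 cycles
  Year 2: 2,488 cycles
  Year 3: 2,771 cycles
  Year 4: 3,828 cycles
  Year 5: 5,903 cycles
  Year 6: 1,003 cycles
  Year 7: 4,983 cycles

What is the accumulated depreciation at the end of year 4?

Depreciable base = $237,448 − $31,400 = $206,048.
Rate = $206,048 / 25,756 cycles = $8 per cycle.
Year 1: 4,780 × $8 = $38,240. Book value $199,208.
Year 2: 2,488 × $8 = $19,904. Book value $179,304.
Year 3: 2,771 × $8 = $22,168. Book value $157,136.
Year 4: 3,828 × $8 = $30,624. Book value $126,512.
Accumulated through year 4 = $237,448 − $126,512 = $110,936.

$110,936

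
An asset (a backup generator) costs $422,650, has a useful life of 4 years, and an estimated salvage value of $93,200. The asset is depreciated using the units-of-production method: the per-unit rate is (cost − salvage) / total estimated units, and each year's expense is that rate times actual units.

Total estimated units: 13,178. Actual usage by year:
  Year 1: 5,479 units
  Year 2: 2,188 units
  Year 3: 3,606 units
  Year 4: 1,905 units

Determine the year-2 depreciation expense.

$54,700

Depreciable base = $422,650 − $93,200 = $329,450.
Rate = $329,450 / 13,178 units = $25 per unit.
Year 1: 5,479 × $25 = $136,975. Book value $285,675.
Year 2: 2,188 × $25 = $54,700. Book value $230,975.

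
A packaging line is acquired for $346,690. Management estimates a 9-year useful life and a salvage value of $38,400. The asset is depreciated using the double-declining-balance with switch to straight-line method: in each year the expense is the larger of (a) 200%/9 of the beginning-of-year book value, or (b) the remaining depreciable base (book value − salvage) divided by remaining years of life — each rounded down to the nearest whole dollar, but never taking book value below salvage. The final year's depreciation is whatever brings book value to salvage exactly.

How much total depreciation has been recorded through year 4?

$219,818

Depreciable base = $346,690 − $38,400 = $308,290.
Year 1: DB = ⌊$346,690 × 200%/9⌋ = $77,042; SL = ⌊$308,290/9⌋ = $34,254 → take DB $77,042. Book value $269,648.
Year 2: DB = ⌊$269,648 × 200%/9⌋ = $59,921; SL = ⌊$231,248/8⌋ = $28,906 → take DB $59,921. Book value $209,727.
Year 3: DB = ⌊$209,727 × 200%/9⌋ = $46,606; SL = ⌊$171,327/7⌋ = $24,475 → take DB $46,606. Book value $163,121.
Year 4: DB = ⌊$163,121 × 200%/9⌋ = $36,249; SL = ⌊$124,721/6⌋ = $20,786 → take DB $36,249. Book value $126,872.
Accumulated through year 4 = $346,690 − $126,872 = $219,818.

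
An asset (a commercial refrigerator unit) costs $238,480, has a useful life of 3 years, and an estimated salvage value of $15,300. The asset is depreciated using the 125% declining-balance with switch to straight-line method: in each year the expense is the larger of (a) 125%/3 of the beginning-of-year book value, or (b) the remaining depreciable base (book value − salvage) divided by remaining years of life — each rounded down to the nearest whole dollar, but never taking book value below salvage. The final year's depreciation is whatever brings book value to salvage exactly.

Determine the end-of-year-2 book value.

$77,207

Depreciable base = $238,480 − $15,300 = $223,180.
Year 1: DB = ⌊$238,480 × 125%/3⌋ = $99,366; SL = ⌊$223,180/3⌋ = $74,393 → take DB $99,366. Book value $139,114.
Year 2: DB = ⌊$139,114 × 125%/3⌋ = $57,964; SL = ⌊$123,814/2⌋ = $61,907 → take SL $61,907. Book value $77,207.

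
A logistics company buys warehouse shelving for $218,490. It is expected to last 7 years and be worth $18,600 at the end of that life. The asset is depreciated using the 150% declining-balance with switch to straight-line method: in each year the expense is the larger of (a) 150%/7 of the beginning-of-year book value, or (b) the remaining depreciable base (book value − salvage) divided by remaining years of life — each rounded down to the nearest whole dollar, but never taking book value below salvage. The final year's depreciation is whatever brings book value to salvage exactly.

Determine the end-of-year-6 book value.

$40,158

Depreciable base = $218,490 − $18,600 = $199,890.
Year 1: DB = ⌊$218,490 × 150%/7⌋ = $46,819; SL = ⌊$199,890/7⌋ = $28,555 → take DB $46,819. Book value $171,671.
Year 2: DB = ⌊$171,671 × 150%/7⌋ = $36,786; SL = ⌊$153,071/6⌋ = $25,511 → take DB $36,786. Book value $134,885.
Year 3: DB = ⌊$134,885 × 150%/7⌋ = $28,903; SL = ⌊$116,285/5⌋ = $23,257 → take DB $28,903. Book value $105,982.
Year 4: DB = ⌊$105,982 × 150%/7⌋ = $22,710; SL = ⌊$87,382/4⌋ = $21,845 → take DB $22,710. Book value $83,272.
Year 5: DB = ⌊$83,272 × 150%/7⌋ = $17,844; SL = ⌊$64,672/3⌋ = $21,557 → take SL $21,557. Book value $61,715.
Year 6: DB = ⌊$61,715 × 150%/7⌋ = $13,224; SL = ⌊$43,115/2⌋ = $21,557 → take SL $21,557. Book value $40,158.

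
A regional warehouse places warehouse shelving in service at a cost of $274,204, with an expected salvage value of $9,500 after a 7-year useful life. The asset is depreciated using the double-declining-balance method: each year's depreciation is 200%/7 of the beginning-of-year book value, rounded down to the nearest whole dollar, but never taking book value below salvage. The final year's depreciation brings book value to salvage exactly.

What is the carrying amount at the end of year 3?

Depreciable base = $274,204 − $9,500 = $264,704.
Year 1: ⌊$274,204 × 200%/7⌋ = $78,344. Book value $195,860.
Year 2: ⌊$195,860 × 200%/7⌋ = $55,960. Book value $139,900.
Year 3: ⌊$139,900 × 200%/7⌋ = $39,971. Book value $99,929.

$99,929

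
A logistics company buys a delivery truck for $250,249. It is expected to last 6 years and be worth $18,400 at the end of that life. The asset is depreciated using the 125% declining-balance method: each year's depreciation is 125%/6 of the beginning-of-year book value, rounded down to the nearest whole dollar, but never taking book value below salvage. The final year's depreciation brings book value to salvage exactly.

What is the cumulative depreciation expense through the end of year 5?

Depreciable base = $250,249 − $18,400 = $231,849.
Year 1: ⌊$250,249 × 125%/6⌋ = $52,135. Book value $198,114.
Year 2: ⌊$198,114 × 125%/6⌋ = $41,273. Book value $156,841.
Year 3: ⌊$156,841 × 125%/6⌋ = $32,675. Book value $124,166.
Year 4: ⌊$124,166 × 125%/6⌋ = $25,867. Book value $98,299.
Year 5: ⌊$98,299 × 125%/6⌋ = $20,478. Book value $77,821.
Accumulated through year 5 = $250,249 − $77,821 = $172,428.

$172,428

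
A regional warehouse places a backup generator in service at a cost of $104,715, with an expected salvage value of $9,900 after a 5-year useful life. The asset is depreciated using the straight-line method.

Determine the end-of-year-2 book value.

Depreciable base = $104,715 − $9,900 = $94,815.
Annual expense = $94,815 / 5 = $18,963.
End of year 1: book value $85,752.
End of year 2: book value $66,789.

$66,789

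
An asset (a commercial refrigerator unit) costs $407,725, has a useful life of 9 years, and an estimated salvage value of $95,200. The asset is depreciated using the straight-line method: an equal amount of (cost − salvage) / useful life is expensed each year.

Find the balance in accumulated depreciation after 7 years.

$243,075

Depreciable base = $407,725 − $95,200 = $312,525.
Annual expense = $312,525 / 9 = $34,725.
End of year 1: book value $373,000.
End of year 2: book value $338,275.
End of year 3: book value $303,550.
End of year 4: book value $268,825.
End of year 5: book value $234,100.
End of year 6: book value $199,375.
End of year 7: book value $164,650.
Accumulated through year 7 = $407,725 − $164,650 = $243,075.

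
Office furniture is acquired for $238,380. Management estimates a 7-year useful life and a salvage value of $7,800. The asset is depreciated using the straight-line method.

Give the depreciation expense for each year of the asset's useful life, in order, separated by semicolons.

$32,940; $32,940; $32,940; $32,940; $32,940; $32,940; $32,940

Depreciable base = $238,380 − $7,800 = $230,580.
Annual expense = $230,580 / 7 = $32,940.
End of year 1: book value $205,440.
End of year 2: book value $172,500.
End of year 3: book value $139,560.
End of year 4: book value $106,620.
End of year 5: book value $73,680.
End of year 6: book value $40,740.
End of year 7: book value $7,800.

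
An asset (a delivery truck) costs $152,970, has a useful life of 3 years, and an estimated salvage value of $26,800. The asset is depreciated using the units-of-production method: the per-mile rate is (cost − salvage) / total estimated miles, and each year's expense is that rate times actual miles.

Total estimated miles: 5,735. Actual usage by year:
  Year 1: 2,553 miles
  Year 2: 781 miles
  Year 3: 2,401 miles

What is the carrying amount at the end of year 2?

$79,622

Depreciable base = $152,970 − $26,800 = $126,170.
Rate = $126,170 / 5,735 miles = $22 per mile.
Year 1: 2,553 × $22 = $56,166. Book value $96,804.
Year 2: 781 × $22 = $17,182. Book value $79,622.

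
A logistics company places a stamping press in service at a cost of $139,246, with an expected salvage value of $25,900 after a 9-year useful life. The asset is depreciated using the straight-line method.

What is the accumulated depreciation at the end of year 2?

$25,188

Depreciable base = $139,246 − $25,900 = $113,346.
Annual expense = $113,346 / 9 = $12,594.
End of year 1: book value $126,652.
End of year 2: book value $114,058.
Accumulated through year 2 = $139,246 − $114,058 = $25,188.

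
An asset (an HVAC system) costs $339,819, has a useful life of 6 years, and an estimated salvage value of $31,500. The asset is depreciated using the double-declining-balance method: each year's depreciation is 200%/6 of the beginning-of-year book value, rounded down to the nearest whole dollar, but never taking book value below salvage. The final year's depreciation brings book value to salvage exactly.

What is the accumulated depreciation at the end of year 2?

Depreciable base = $339,819 − $31,500 = $308,319.
Year 1: ⌊$339,819 × 200%/6⌋ = $113,273. Book value $226,546.
Year 2: ⌊$226,546 × 200%/6⌋ = $75,515. Book value $151,031.
Accumulated through year 2 = $339,819 − $151,031 = $188,788.

$188,788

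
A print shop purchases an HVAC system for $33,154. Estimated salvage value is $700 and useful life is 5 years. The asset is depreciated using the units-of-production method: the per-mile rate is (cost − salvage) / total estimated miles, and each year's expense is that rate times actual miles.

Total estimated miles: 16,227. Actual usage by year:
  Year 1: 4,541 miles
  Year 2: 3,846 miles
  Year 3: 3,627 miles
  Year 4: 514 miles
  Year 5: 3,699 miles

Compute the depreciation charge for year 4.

Depreciable base = $33,154 − $700 = $32,454.
Rate = $32,454 / 16,227 miles = $2 per mile.
Year 1: 4,541 × $2 = $9,082. Book value $24,072.
Year 2: 3,846 × $2 = $7,692. Book value $16,380.
Year 3: 3,627 × $2 = $7,254. Book value $9,126.
Year 4: 514 × $2 = $1,028. Book value $8,098.

$1,028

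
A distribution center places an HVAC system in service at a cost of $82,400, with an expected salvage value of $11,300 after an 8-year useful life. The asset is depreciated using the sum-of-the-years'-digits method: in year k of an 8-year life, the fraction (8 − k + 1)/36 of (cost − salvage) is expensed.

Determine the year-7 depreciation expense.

Depreciable base = $82,400 − $11,300 = $71,100.
Sum of the years' digits = 8+7+6+5+4+3+2+1 = 36.
Year 1: $71,100 × 8/36 = $15,800. Book value $66,600.
Year 2: $71,100 × 7/36 = $13,825. Book value $52,775.
Year 3: $71,100 × 6/36 = $11,850. Book value $40,925.
Year 4: $71,100 × 5/36 = $9,875. Book value $31,050.
Year 5: $71,100 × 4/36 = $7,900. Book value $23,150.
Year 6: $71,100 × 3/36 = $5,925. Book value $17,225.
Year 7: $71,100 × 2/36 = $3,950. Book value $13,275.

$3,950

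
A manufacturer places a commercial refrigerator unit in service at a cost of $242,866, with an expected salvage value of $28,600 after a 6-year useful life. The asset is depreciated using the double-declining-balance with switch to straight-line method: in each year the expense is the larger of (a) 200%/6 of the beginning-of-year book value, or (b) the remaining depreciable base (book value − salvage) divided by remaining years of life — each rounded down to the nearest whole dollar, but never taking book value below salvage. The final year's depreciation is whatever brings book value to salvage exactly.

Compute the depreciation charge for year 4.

Depreciable base = $242,866 − $28,600 = $214,266.
Year 1: DB = ⌊$242,866 × 200%/6⌋ = $80,955; SL = ⌊$214,266/6⌋ = $35,711 → take DB $80,955. Book value $161,911.
Year 2: DB = ⌊$161,911 × 200%/6⌋ = $53,970; SL = ⌊$133,311/5⌋ = $26,662 → take DB $53,970. Book value $107,941.
Year 3: DB = ⌊$107,941 × 200%/6⌋ = $35,980; SL = ⌊$79,341/4⌋ = $19,835 → take DB $35,980. Book value $71,961.
Year 4: DB = ⌊$71,961 × 200%/6⌋ = $23,987; SL = ⌊$43,361/3⌋ = $14,453 → take DB $23,987. Book value $47,974.

$23,987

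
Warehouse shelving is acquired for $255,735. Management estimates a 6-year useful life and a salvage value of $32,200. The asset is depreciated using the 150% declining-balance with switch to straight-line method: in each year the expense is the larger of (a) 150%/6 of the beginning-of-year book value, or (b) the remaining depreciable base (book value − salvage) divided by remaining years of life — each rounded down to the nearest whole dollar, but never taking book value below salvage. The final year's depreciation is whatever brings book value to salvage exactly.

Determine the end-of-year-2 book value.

$143,852

Depreciable base = $255,735 − $32,200 = $223,535.
Year 1: DB = ⌊$255,735 × 150%/6⌋ = $63,933; SL = ⌊$223,535/6⌋ = $37,255 → take DB $63,933. Book value $191,802.
Year 2: DB = ⌊$191,802 × 150%/6⌋ = $47,950; SL = ⌊$159,602/5⌋ = $31,920 → take DB $47,950. Book value $143,852.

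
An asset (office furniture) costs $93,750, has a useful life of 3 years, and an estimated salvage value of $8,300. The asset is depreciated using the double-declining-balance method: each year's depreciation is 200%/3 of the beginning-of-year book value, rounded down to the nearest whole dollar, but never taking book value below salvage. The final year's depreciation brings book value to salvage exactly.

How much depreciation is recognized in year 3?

Depreciable base = $93,750 − $8,300 = $85,450.
Year 1: ⌊$93,750 × 200%/3⌋ = $62,500. Book value $31,250.
Year 2: ⌊$31,250 × 200%/3⌋ = $20,833. Book value $10,417.
Year 3 (final): $10,417 − $8,300 = $2,117. Book value $8,300.

$2,117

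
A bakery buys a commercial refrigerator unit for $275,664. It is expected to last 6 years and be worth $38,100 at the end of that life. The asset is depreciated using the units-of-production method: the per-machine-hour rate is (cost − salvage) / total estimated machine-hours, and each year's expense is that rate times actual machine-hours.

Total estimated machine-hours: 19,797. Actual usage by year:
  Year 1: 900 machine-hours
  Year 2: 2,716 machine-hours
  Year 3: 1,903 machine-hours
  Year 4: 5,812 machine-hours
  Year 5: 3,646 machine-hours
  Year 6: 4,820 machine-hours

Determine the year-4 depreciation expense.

$69,744

Depreciable base = $275,664 − $38,100 = $237,564.
Rate = $237,564 / 19,797 machine-hours = $12 per machine-hour.
Year 1: 900 × $12 = $10,800. Book value $264,864.
Year 2: 2,716 × $12 = $32,592. Book value $232,272.
Year 3: 1,903 × $12 = $22,836. Book value $209,436.
Year 4: 5,812 × $12 = $69,744. Book value $139,692.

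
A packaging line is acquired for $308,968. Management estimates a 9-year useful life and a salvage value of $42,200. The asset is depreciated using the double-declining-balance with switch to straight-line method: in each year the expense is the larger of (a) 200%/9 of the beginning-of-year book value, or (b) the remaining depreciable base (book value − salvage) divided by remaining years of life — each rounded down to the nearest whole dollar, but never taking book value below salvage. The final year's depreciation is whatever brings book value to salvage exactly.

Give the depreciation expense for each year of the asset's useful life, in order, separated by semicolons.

Depreciable base = $308,968 − $42,200 = $266,768.
Year 1: DB = ⌊$308,968 × 200%/9⌋ = $68,659; SL = ⌊$266,768/9⌋ = $29,640 → take DB $68,659. Book value $240,309.
Year 2: DB = ⌊$240,309 × 200%/9⌋ = $53,402; SL = ⌊$198,109/8⌋ = $24,763 → take DB $53,402. Book value $186,907.
Year 3: DB = ⌊$186,907 × 200%/9⌋ = $41,534; SL = ⌊$144,707/7⌋ = $20,672 → take DB $41,534. Book value $145,373.
Year 4: DB = ⌊$145,373 × 200%/9⌋ = $32,305; SL = ⌊$103,173/6⌋ = $17,195 → take DB $32,305. Book value $113,068.
Year 5: DB = ⌊$113,068 × 200%/9⌋ = $25,126; SL = ⌊$70,868/5⌋ = $14,173 → take DB $25,126. Book value $87,942.
Year 6: DB = ⌊$87,942 × 200%/9⌋ = $19,542; SL = ⌊$45,742/4⌋ = $11,435 → take DB $19,542. Book value $68,400.
Year 7: DB = ⌊$68,400 × 200%/9⌋ = $15,200; SL = ⌊$26,200/3⌋ = $8,733 → take DB $15,200. Book value $53,200.
Year 8: DB = ⌊$53,200 × 200%/9⌋ = $11,822; SL = ⌊$11,000/2⌋ = $5,500 → take DB $11,822, capped at $11,000. Book value $42,200.
Year 9 (final): $42,200 − $42,200 = $0. Book value $42,200.

$68,659; $53,402; $41,534; $32,305; $25,126; $19,542; $15,200; $11,000; $0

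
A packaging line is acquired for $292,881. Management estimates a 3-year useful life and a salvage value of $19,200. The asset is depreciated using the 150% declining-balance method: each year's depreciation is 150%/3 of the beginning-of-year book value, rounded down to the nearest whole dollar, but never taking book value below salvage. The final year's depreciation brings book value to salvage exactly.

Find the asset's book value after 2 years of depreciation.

Depreciable base = $292,881 − $19,200 = $273,681.
Year 1: ⌊$292,881 × 150%/3⌋ = $146,440. Book value $146,441.
Year 2: ⌊$146,441 × 150%/3⌋ = $73,220. Book value $73,221.

$73,221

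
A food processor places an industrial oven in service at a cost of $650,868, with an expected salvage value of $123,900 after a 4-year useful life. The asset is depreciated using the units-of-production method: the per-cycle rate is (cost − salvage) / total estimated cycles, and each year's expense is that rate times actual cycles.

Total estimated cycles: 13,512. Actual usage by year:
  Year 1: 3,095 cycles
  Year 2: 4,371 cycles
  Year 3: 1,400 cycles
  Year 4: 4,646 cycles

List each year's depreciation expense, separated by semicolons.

$120,705; $170,469; $54,600; $181,194

Depreciable base = $650,868 − $123,900 = $526,968.
Rate = $526,968 / 13,512 cycles = $39 per cycle.
Year 1: 3,095 × $39 = $120,705. Book value $530,163.
Year 2: 4,371 × $39 = $170,469. Book value $359,694.
Year 3: 1,400 × $39 = $54,600. Book value $305,094.
Year 4: 4,646 × $39 = $181,194. Book value $123,900.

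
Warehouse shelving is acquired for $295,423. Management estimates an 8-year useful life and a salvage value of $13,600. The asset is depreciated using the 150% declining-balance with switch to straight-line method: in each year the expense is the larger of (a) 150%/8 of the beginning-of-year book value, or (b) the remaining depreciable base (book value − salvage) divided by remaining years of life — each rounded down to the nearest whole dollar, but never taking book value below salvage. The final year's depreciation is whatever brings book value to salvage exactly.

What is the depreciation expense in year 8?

$28,787

Depreciable base = $295,423 − $13,600 = $281,823.
Year 1: DB = ⌊$295,423 × 150%/8⌋ = $55,391; SL = ⌊$281,823/8⌋ = $35,227 → take DB $55,391. Book value $240,032.
Year 2: DB = ⌊$240,032 × 150%/8⌋ = $45,006; SL = ⌊$226,432/7⌋ = $32,347 → take DB $45,006. Book value $195,026.
Year 3: DB = ⌊$195,026 × 150%/8⌋ = $36,567; SL = ⌊$181,426/6⌋ = $30,237 → take DB $36,567. Book value $158,459.
Year 4: DB = ⌊$158,459 × 150%/8⌋ = $29,711; SL = ⌊$144,859/5⌋ = $28,971 → take DB $29,711. Book value $128,748.
Year 5: DB = ⌊$128,748 × 150%/8⌋ = $24,140; SL = ⌊$115,148/4⌋ = $28,787 → take SL $28,787. Book value $99,961.
Year 6: DB = ⌊$99,961 × 150%/8⌋ = $18,742; SL = ⌊$86,361/3⌋ = $28,787 → take SL $28,787. Book value $71,174.
Year 7: DB = ⌊$71,174 × 150%/8⌋ = $13,345; SL = ⌊$57,574/2⌋ = $28,787 → take SL $28,787. Book value $42,387.
Year 8 (final): $42,387 − $13,600 = $28,787. Book value $13,600.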